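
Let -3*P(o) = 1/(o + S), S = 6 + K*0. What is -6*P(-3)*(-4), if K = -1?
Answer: -8/3 ≈ -2.6667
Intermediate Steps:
S = 6 (S = 6 - 1*0 = 6 + 0 = 6)
P(o) = -1/(3*(6 + o)) (P(o) = -1/(3*(o + 6)) = -1/(3*(6 + o)))
-6*P(-3)*(-4) = -(-6)/(18 + 3*(-3))*(-4) = -(-6)/(18 - 9)*(-4) = -(-6)/9*(-4) = -6*(-⅑)*(-4) = (⅔)*(-4) = -8/3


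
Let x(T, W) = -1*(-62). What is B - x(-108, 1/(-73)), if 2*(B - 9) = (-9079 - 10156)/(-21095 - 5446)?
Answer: -2794111/53082 ≈ -52.638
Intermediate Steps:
B = 496973/53082 (B = 9 + ((-9079 - 10156)/(-21095 - 5446))/2 = 9 + (-19235/(-26541))/2 = 9 + (-19235*(-1/26541))/2 = 9 + (½)*(19235/26541) = 9 + 19235/53082 = 496973/53082 ≈ 9.3624)
x(T, W) = 62
B - x(-108, 1/(-73)) = 496973/53082 - 1*62 = 496973/53082 - 62 = -2794111/53082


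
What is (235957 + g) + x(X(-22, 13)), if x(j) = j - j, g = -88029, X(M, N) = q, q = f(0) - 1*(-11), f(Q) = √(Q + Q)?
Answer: 147928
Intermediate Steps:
f(Q) = √2*√Q (f(Q) = √(2*Q) = √2*√Q)
q = 11 (q = √2*√0 - 1*(-11) = √2*0 + 11 = 0 + 11 = 11)
X(M, N) = 11
x(j) = 0
(235957 + g) + x(X(-22, 13)) = (235957 - 88029) + 0 = 147928 + 0 = 147928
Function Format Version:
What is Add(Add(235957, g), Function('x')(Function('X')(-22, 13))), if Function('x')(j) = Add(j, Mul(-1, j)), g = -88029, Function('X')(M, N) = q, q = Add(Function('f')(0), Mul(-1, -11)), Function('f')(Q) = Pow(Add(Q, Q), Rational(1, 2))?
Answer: 147928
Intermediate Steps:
Function('f')(Q) = Mul(Pow(2, Rational(1, 2)), Pow(Q, Rational(1, 2))) (Function('f')(Q) = Pow(Mul(2, Q), Rational(1, 2)) = Mul(Pow(2, Rational(1, 2)), Pow(Q, Rational(1, 2))))
q = 11 (q = Add(Mul(Pow(2, Rational(1, 2)), Pow(0, Rational(1, 2))), Mul(-1, -11)) = Add(Mul(Pow(2, Rational(1, 2)), 0), 11) = Add(0, 11) = 11)
Function('X')(M, N) = 11
Function('x')(j) = 0
Add(Add(235957, g), Function('x')(Function('X')(-22, 13))) = Add(Add(235957, -88029), 0) = Add(147928, 0) = 147928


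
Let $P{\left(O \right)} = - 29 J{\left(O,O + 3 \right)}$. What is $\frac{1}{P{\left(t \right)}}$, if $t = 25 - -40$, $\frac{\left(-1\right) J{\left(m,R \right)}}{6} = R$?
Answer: $\frac{1}{11832} \approx 8.4517 \cdot 10^{-5}$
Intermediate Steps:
$J{\left(m,R \right)} = - 6 R$
$t = 65$ ($t = 25 + 40 = 65$)
$P{\left(O \right)} = 522 + 174 O$ ($P{\left(O \right)} = - 29 \left(- 6 \left(O + 3\right)\right) = - 29 \left(- 6 \left(3 + O\right)\right) = - 29 \left(-18 - 6 O\right) = 522 + 174 O$)
$\frac{1}{P{\left(t \right)}} = \frac{1}{522 + 174 \cdot 65} = \frac{1}{522 + 11310} = \frac{1}{11832}$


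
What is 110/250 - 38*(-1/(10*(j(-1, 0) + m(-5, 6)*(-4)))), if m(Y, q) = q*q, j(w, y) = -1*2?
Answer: 1511/3650 ≈ 0.41397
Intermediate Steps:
j(w, y) = -2
m(Y, q) = q²
110/250 - 38*(-1/(10*(j(-1, 0) + m(-5, 6)*(-4)))) = 110/250 - 38*(-1/(10*(-2 + 6²*(-4)))) = 110*(1/250) - 38*(-1/(10*(-2 + 36*(-4)))) = 11/25 - 38*(-1/(10*(-2 - 144))) = 11/25 - 38/((-10*(-146))) = 11/25 - 38/1460 = 11/25 - 38*1/1460 = 11/25 - 19/730 = 1511/3650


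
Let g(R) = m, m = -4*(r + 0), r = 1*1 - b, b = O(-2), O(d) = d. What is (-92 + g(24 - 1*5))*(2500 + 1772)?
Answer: -444288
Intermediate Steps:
b = -2
r = 3 (r = 1*1 - 1*(-2) = 1 + 2 = 3)
m = -12 (m = -4*(3 + 0) = -4*3 = -12)
g(R) = -12
(-92 + g(24 - 1*5))*(2500 + 1772) = (-92 - 12)*(2500 + 1772) = -104*4272 = -444288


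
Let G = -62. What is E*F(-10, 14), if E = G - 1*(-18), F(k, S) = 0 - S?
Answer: 616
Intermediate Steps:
F(k, S) = -S
E = -44 (E = -62 - 1*(-18) = -62 + 18 = -44)
E*F(-10, 14) = -(-44)*14 = -44*(-14) = 616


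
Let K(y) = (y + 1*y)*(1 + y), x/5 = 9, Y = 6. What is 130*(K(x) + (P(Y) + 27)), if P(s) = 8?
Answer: 542750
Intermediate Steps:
x = 45 (x = 5*9 = 45)
K(y) = 2*y*(1 + y) (K(y) = (y + y)*(1 + y) = (2*y)*(1 + y) = 2*y*(1 + y))
130*(K(x) + (P(Y) + 27)) = 130*(2*45*(1 + 45) + (8 + 27)) = 130*(2*45*46 + 35) = 130*(4140 + 35) = 130*4175 = 542750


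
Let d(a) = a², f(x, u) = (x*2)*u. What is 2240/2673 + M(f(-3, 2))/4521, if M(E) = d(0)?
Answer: 2240/2673 ≈ 0.83801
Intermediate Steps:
f(x, u) = 2*u*x (f(x, u) = (2*x)*u = 2*u*x)
M(E) = 0 (M(E) = 0² = 0)
2240/2673 + M(f(-3, 2))/4521 = 2240/2673 + 0/4521 = 2240*(1/2673) + 0*(1/4521) = 2240/2673 + 0 = 2240/2673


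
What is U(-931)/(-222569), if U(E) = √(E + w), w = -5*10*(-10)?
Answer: -I*√431/222569 ≈ -9.3277e-5*I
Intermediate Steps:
w = 500 (w = -50*(-10) = 500)
U(E) = √(500 + E) (U(E) = √(E + 500) = √(500 + E))
U(-931)/(-222569) = √(500 - 931)/(-222569) = √(-431)*(-1/222569) = (I*√431)*(-1/222569) = -I*√431/222569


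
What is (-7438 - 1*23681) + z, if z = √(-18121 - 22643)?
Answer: -31119 + 2*I*√10191 ≈ -31119.0 + 201.9*I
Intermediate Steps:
z = 2*I*√10191 (z = √(-40764) = 2*I*√10191 ≈ 201.9*I)
(-7438 - 1*23681) + z = (-7438 - 1*23681) + 2*I*√10191 = (-7438 - 23681) + 2*I*√10191 = -31119 + 2*I*√10191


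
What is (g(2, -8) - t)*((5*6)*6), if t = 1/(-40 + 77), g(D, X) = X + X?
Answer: -106740/37 ≈ -2884.9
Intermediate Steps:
g(D, X) = 2*X
t = 1/37 ≈ 0.027027
(g(2, -8) - t)*((5*6)*6) = (2*(-8) - 1*1/37)*((5*6)*6) = (-16 - 1/37)*(30*6) = -593/37*180 = -106740/37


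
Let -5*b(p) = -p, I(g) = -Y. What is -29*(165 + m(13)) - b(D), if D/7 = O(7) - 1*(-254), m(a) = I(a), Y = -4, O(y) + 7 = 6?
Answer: -26276/5 ≈ -5255.2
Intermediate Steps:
O(y) = -1 (O(y) = -7 + 6 = -1)
I(g) = 4 (I(g) = -1*(-4) = 4)
m(a) = 4
D = 1771 (D = 7*(-1 - 1*(-254)) = 7*(-1 + 254) = 7*253 = 1771)
b(p) = p/5 (b(p) = -(-1)*p/5 = p/5)
-29*(165 + m(13)) - b(D) = -29*(165 + 4) - 1771/5 = -29*169 - 1*1771/5 = -4901 - 1771/5 = -26276/5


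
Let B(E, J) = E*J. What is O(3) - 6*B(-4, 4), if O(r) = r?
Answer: 99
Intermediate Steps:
O(3) - 6*B(-4, 4) = 3 - (-24)*4 = 3 - 6*(-16) = 3 + 96 = 99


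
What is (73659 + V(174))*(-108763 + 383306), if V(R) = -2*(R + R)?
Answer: 20031480909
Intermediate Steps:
V(R) = -4*R
(73659 + V(174))*(-108763 + 383306) = (73659 - 4*174)*(-108763 + 383306) = (73659 - 696)*274543 = 72963*274543 = 20031480909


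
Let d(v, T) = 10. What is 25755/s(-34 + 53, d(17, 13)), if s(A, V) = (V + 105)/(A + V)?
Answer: 149379/23 ≈ 6494.7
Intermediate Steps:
s(A, V) = (105 + V)/(A + V)
25755/s(-34 + 53, d(17, 13)) = 25755/(((105 + 10)/((-34 + 53) + 10))) = 25755/((115/(19 + 10))) = 25755/((115/29)) = 25755/(((1/29)*115)) = 25755/(115/29) = 25755*(29/115) = 149379/23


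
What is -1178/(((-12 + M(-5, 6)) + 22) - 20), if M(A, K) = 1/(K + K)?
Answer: 14136/119 ≈ 118.79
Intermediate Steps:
M(A, K) = 1/(2*K)
-1178/(((-12 + M(-5, 6)) + 22) - 20) = -1178/(((-12 + (½)/6) + 22) - 20) = -1178/(((-12 + (½)*(⅙)) + 22) - 20) = -1178/(((-12 + 1/12) + 22) - 20) = -1178/((-143/12 + 22) - 20) = -1178/(121/12 - 20) = -1178/(-119/12) = -1178*(-12/119) = 14136/119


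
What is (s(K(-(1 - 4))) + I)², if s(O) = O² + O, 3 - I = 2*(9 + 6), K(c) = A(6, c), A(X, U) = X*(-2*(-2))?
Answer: 328329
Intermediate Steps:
A(X, U) = 4*X (A(X, U) = X*4 = 4*X)
K(c) = 24 (K(c) = 4*6 = 24)
I = -27 (I = 3 - 2*(9 + 6) = 3 - 2*15 = 3 - 1*30 = 3 - 30 = -27)
s(O) = O + O²
(s(K(-(1 - 4))) + I)² = (24*(1 + 24) - 27)² = (24*25 - 27)² = (600 - 27)² = 573² = 328329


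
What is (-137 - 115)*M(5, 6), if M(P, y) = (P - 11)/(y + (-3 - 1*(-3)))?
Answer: 252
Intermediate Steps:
M(P, y) = (-11 + P)/y (M(P, y) = (-11 + P)/(y + (-3 + 3)) = (-11 + P)/(y + 0) = (-11 + P)/y)
(-137 - 115)*M(5, 6) = (-137 - 115)*((-11 + 5)/6) = -42*(-6) = -252*(-1) = 252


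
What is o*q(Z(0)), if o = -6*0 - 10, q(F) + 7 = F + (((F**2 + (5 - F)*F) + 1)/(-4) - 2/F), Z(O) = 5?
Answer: 89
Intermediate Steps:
q(F) = -29/4 + F - 2/F - F**2/4 - F*(5 - F)/4 (q(F) = -7 + (F + (((F**2 + (5 - F)*F) + 1)/(-4) - 2/F)) = -7 + (F + (((F**2 + F*(5 - F)) + 1)*(-1/4) - 2/F)) = -7 + (F + ((1 + F**2 + F*(5 - F))*(-1/4) - 2/F)) = -7 + (F + ((-1/4 - F**2/4 - F*(5 - F)/4) - 2/F)) = -7 + (F + (-1/4 - 2/F - F**2/4 - F*(5 - F)/4)) = -7 + (-1/4 + F - 2/F - F**2/4 - F*(5 - F)/4) = -29/4 + F - 2/F - F**2/4 - F*(5 - F)/4)
o = -10 (o = 0 - 10 = -10)
o*q(Z(0)) = -5*(-8 - 1*5*(29 + 5))/(2*5) = -5*(-8 - 1*5*34)/(2*5) = -5*(-8 - 170)/(2*5) = -5*(-178)/(2*5) = -10*(-89/10) = 89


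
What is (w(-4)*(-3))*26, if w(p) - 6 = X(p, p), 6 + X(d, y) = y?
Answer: 312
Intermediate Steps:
X(d, y) = -6 + y
w(p) = p (w(p) = 6 + (-6 + p) = p)
(w(-4)*(-3))*26 = -4*(-3)*26 = 12*26 = 312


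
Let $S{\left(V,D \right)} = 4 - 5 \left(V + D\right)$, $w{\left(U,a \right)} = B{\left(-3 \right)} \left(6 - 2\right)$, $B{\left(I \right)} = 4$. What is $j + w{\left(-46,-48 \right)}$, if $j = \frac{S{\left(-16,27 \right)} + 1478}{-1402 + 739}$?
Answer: $\frac{9181}{663} \approx 13.848$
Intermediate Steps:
$w{\left(U,a \right)} = 16$ ($w{\left(U,a \right)} = 4 \left(6 - 2\right) = 4 \cdot 4 = 16$)
$S{\left(V,D \right)} = 4 - 5 D - 5 V$ ($S{\left(V,D \right)} = 4 - 5 \left(D + V\right) = 4 - \left(5 D + 5 V\right) = 4 - 5 D - 5 V$)
$j = - \frac{1427}{663}$ ($j = \frac{\left(4 - 135 - -80\right) + 1478}{-1402 + 739} = \frac{\left(4 - 135 + 80\right) + 1478}{-663} = \left(-51 + 1478\right) \left(- \frac{1}{663}\right) = 1427 \left(- \frac{1}{663}\right) = - \frac{1427}{663} \approx -2.1523$)
$j + w{\left(-46,-48 \right)} = - \frac{1427}{663} + 16 = \frac{9181}{663}$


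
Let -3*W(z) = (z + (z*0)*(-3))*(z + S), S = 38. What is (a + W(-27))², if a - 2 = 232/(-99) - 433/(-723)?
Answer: 5608068114496/569251881 ≈ 9851.6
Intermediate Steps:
a = 6095/23859 (a = 2 + (232/(-99) - 433/(-723)) = 2 + (232*(-1/99) - 433*(-1/723)) = 2 + (-232/99 + 433/723) = 2 - 41623/23859 = 6095/23859 ≈ 0.25546)
W(z) = -z*(38 + z)/3 (W(z) = -(z + (z*0)*(-3))*(z + 38)/3 = -(z + 0*(-3))*(38 + z)/3 = -(z + 0)*(38 + z)/3 = -z*(38 + z)/3)
(a + W(-27))² = (6095/23859 - ⅓*(-27)*(38 - 27))² = (6095/23859 - ⅓*(-27)*11)² = (6095/23859 + 99)² = (2368136/23859)² = 5608068114496/569251881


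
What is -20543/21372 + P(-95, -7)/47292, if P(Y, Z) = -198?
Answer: -81312601/84227052 ≈ -0.96540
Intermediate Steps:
-20543/21372 + P(-95, -7)/47292 = -20543/21372 - 198/47292 = -20543*1/21372 - 198*1/47292 = -20543/21372 - 33/7882 = -81312601/84227052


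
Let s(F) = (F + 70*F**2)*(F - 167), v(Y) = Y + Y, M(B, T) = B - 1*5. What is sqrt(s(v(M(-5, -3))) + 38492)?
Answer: 194*I*sqrt(138) ≈ 2279.0*I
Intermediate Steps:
M(B, T) = -5 + B (M(B, T) = B - 5 = -5 + B)
v(Y) = 2*Y
s(F) = (-167 + F)*(F + 70*F**2) (s(F) = (F + 70*F**2)*(-167 + F) = (-167 + F)*(F + 70*F**2))
sqrt(s(v(M(-5, -3))) + 38492) = sqrt((2*(-5 - 5))*(-167 - 23378*(-5 - 5) + 70*(2*(-5 - 5))**2) + 38492) = sqrt((2*(-10))*(-167 - 23378*(-10) + 70*(2*(-10))**2) + 38492) = sqrt(-20*(-167 - 11689*(-20) + 70*(-20)**2) + 38492) = sqrt(-20*(-167 + 233780 + 70*400) + 38492) = sqrt(-20*(-167 + 233780 + 28000) + 38492) = sqrt(-20*261613 + 38492) = sqrt(-5232260 + 38492) = sqrt(-5193768) = 194*I*sqrt(138)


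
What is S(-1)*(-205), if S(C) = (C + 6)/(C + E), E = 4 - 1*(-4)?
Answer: -1025/7 ≈ -146.43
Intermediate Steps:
E = 8 (E = 4 + 4 = 8)
S(C) = (6 + C)/(8 + C) (S(C) = (C + 6)/(C + 8) = (6 + C)/(8 + C))
S(-1)*(-205) = ((6 - 1)/(8 - 1))*(-205) = (5/7)*(-205) = -1025/7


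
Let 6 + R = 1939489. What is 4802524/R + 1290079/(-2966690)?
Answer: 11745513636403/5753844821270 ≈ 2.0413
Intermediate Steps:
R = 1939483 (R = -6 + 1939489 = 1939483)
4802524/R + 1290079/(-2966690) = 4802524/1939483 + 1290079/(-2966690) = 4802524*(1/1939483) + 1290079*(-1/2966690) = 4802524/1939483 - 1290079/2966690 = 11745513636403/5753844821270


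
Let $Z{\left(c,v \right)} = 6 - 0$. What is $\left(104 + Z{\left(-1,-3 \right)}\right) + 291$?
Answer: $401$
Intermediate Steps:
$Z{\left(c,v \right)} = 6$ ($Z{\left(c,v \right)} = 6 + 0 = 6$)
$\left(104 + Z{\left(-1,-3 \right)}\right) + 291 = \left(104 + 6\right) + 291 = 110 + 291 = 401$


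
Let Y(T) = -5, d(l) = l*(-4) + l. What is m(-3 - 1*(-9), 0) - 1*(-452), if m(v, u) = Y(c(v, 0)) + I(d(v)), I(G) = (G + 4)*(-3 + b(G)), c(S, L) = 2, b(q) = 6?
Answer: 405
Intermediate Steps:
d(l) = -3*l (d(l) = -4*l + l = -3*l)
I(G) = 12 + 3*G (I(G) = (G + 4)*(-3 + 6) = (4 + G)*3 = 12 + 3*G)
m(v, u) = 7 - 9*v (m(v, u) = -5 + (12 + 3*(-3*v)) = -5 + (12 - 9*v) = 7 - 9*v)
m(-3 - 1*(-9), 0) - 1*(-452) = (7 - 9*(-3 - 1*(-9))) - 1*(-452) = (7 - 9*(-3 + 9)) + 452 = (7 - 9*6) + 452 = (7 - 54) + 452 = -47 + 452 = 405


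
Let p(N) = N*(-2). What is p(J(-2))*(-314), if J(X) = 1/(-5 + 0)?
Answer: -628/5 ≈ -125.60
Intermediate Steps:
J(X) = -1/5 (J(X) = 1/(-5) = -1/5)
p(N) = -2*N
p(J(-2))*(-314) = -2*(-1/5)*(-314) = (2/5)*(-314) = -628/5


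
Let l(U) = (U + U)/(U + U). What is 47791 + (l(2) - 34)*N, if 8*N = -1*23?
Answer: 383087/8 ≈ 47886.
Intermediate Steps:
l(U) = 1 (l(U) = (2*U)/((2*U)) = (2*U)*(1/(2*U)) = 1)
N = -23/8 (N = (-1*23)/8 = (⅛)*(-23) = -23/8 ≈ -2.8750)
47791 + (l(2) - 34)*N = 47791 + (1 - 34)*(-23/8) = 47791 - 33*(-23/8) = 47791 + 759/8 = 383087/8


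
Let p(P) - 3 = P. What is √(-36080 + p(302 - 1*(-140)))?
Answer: I*√35635 ≈ 188.77*I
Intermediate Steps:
p(P) = 3 + P
√(-36080 + p(302 - 1*(-140))) = √(-36080 + (3 + (302 - 1*(-140)))) = √(-36080 + (3 + (302 + 140))) = √(-36080 + (3 + 442)) = √(-36080 + 445) = √(-35635) = I*√35635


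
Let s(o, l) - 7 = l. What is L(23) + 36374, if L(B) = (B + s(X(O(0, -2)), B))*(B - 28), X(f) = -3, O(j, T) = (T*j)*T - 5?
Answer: 36109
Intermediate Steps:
O(j, T) = -5 + j*T² (O(j, T) = j*T² - 5 = -5 + j*T²)
s(o, l) = 7 + l
L(B) = (-28 + B)*(7 + 2*B) (L(B) = (B + (7 + B))*(B - 28) = (7 + 2*B)*(-28 + B) = (-28 + B)*(7 + 2*B))
L(23) + 36374 = (-196 - 49*23 + 2*23²) + 36374 = (-196 - 1127 + 2*529) + 36374 = (-196 - 1127 + 1058) + 36374 = -265 + 36374 = 36109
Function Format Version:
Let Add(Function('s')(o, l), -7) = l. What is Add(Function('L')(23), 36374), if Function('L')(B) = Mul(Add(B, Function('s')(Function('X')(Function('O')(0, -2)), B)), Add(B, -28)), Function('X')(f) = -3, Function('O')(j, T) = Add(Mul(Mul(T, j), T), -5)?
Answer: 36109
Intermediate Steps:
Function('O')(j, T) = Add(-5, Mul(j, Pow(T, 2))) (Function('O')(j, T) = Add(Mul(j, Pow(T, 2)), -5) = Add(-5, Mul(j, Pow(T, 2))))
Function('s')(o, l) = Add(7, l)
Function('L')(B) = Mul(Add(-28, B), Add(7, Mul(2, B))) (Function('L')(B) = Mul(Add(B, Add(7, B)), Add(B, -28)) = Mul(Add(7, Mul(2, B)), Add(-28, B)) = Mul(Add(-28, B), Add(7, Mul(2, B))))
Add(Function('L')(23), 36374) = Add(Add(-196, Mul(-49, 23), Mul(2, Pow(23, 2))), 36374) = Add(Add(-196, -1127, Mul(2, 529)), 36374) = Add(Add(-196, -1127, 1058), 36374) = Add(-265, 36374) = 36109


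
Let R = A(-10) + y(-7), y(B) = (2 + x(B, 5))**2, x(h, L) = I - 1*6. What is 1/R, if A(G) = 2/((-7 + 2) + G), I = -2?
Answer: 15/538 ≈ 0.027881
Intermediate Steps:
x(h, L) = -8 (x(h, L) = -2 - 1*6 = -2 - 6 = -8)
y(B) = 36 (y(B) = (2 - 8)**2 = (-6)**2 = 36)
A(G) = 2/(-5 + G)
R = 538/15 (R = 2/(-5 - 10) + 36 = 2/(-15) + 36 = 2*(-1/15) + 36 = -2/15 + 36 = 538/15 ≈ 35.867)
1/R = 1/(538/15) = 15/538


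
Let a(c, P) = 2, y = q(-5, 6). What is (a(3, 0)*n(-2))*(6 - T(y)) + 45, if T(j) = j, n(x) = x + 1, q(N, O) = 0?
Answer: 33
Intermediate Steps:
n(x) = 1 + x
y = 0
(a(3, 0)*n(-2))*(6 - T(y)) + 45 = (2*(1 - 2))*(6 - 1*0) + 45 = (2*(-1))*(6 + 0) + 45 = -2*6 + 45 = -12 + 45 = 33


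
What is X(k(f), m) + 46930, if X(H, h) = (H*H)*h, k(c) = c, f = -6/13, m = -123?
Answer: 7926742/169 ≈ 46904.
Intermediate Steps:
f = -6/13 (f = -6*1/13 = -6/13 ≈ -0.46154)
X(H, h) = h*H² (X(H, h) = H²*h = h*H²)
X(k(f), m) + 46930 = -123*(-6/13)² + 46930 = -123*36/169 + 46930 = -4428/169 + 46930 = 7926742/169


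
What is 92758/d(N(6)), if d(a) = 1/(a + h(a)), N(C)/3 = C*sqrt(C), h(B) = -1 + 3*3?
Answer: 742064 + 1669644*sqrt(6) ≈ 4.8318e+6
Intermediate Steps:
h(B) = 8 (h(B) = -1 + 9 = 8)
N(C) = 3*C**(3/2) (N(C) = 3*(C*sqrt(C)) = 3*C**(3/2))
d(a) = 1/(8 + a) (d(a) = 1/(a + 8) = 1/(8 + a))
92758/d(N(6)) = 92758/(1/(8 + 3*6**(3/2))) = 92758/(1/(8 + 3*(6*sqrt(6)))) = 92758/(1/(8 + 18*sqrt(6))) = 92758*(8 + 18*sqrt(6)) = 742064 + 1669644*sqrt(6)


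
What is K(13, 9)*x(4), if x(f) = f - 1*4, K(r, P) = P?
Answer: 0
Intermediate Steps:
x(f) = -4 + f (x(f) = f - 4 = -4 + f)
K(13, 9)*x(4) = 9*(-4 + 4) = 9*0 = 0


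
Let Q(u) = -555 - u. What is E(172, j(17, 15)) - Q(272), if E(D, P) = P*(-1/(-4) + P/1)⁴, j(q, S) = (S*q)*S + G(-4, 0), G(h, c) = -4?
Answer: 208563741856197599837/256 ≈ 8.1470e+17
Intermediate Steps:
j(q, S) = -4 + q*S² (j(q, S) = (S*q)*S - 4 = q*S² - 4 = -4 + q*S²)
E(D, P) = P*(¼ + P)⁴ (E(D, P) = P*(-1*(-¼) + P*1)⁴ = P*(¼ + P)⁴)
E(172, j(17, 15)) - Q(272) = (-4 + 17*15²)*(1 + 4*(-4 + 17*15²))⁴/256 - (-555 - 1*272) = (-4 + 17*225)*(1 + 4*(-4 + 17*225))⁴/256 - (-555 - 272) = (-4 + 3825)*(1 + 4*(-4 + 3825))⁴/256 - 1*(-827) = (1/256)*3821*(1 + 4*3821)⁴ + 827 = (1/256)*3821*(1 + 15284)⁴ + 827 = (1/256)*3821*15285⁴ + 827 = (1/256)*3821*54583549295000625 + 827 = 208563741856197388125/256 + 827 = 208563741856197599837/256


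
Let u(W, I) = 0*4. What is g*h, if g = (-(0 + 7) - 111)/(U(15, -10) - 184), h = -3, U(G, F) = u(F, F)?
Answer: -177/92 ≈ -1.9239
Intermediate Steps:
u(W, I) = 0
U(G, F) = 0
g = 59/92 (g = (-(0 + 7) - 111)/(0 - 184) = (-1*7 - 111)/(-184) = (-7 - 111)*(-1/184) = -118*(-1/184) = 59/92 ≈ 0.64130)
g*h = (59/92)*(-3) = -177/92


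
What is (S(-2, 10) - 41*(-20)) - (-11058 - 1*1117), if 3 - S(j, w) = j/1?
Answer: 13000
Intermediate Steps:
S(j, w) = 3 - j (S(j, w) = 3 - j/1 = 3 - j)
(S(-2, 10) - 41*(-20)) - (-11058 - 1*1117) = ((3 - 1*(-2)) - 41*(-20)) - (-11058 - 1*1117) = ((3 + 2) + 820) - (-11058 - 1117) = (5 + 820) - 1*(-12175) = 825 + 12175 = 13000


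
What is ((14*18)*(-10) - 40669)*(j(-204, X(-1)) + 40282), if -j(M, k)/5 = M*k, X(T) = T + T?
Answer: -1651633738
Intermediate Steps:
X(T) = 2*T
j(M, k) = -5*M*k
((14*18)*(-10) - 40669)*(j(-204, X(-1)) + 40282) = ((14*18)*(-10) - 40669)*(-5*(-204)*2*(-1) + 40282) = (252*(-10) - 40669)*(-5*(-204)*(-2) + 40282) = (-2520 - 40669)*(-2040 + 40282) = -43189*38242 = -1651633738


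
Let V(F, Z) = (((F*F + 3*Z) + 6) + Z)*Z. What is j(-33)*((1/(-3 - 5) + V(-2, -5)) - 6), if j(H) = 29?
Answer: 10179/8 ≈ 1272.4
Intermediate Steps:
V(F, Z) = Z*(6 + F² + 4*Z) (V(F, Z) = (((F² + 3*Z) + 6) + Z)*Z = ((6 + F² + 3*Z) + Z)*Z = (6 + F² + 4*Z)*Z = Z*(6 + F² + 4*Z))
j(-33)*((1/(-3 - 5) + V(-2, -5)) - 6) = 29*((1/(-3 - 5) - 5*(6 + (-2)² + 4*(-5))) - 6) = 29*((1/(-8) - 5*(6 + 4 - 20)) - 6) = 29*((-⅛ - 5*(-10)) - 6) = 29*((-⅛ + 50) - 6) = 29*(399/8 - 6) = 29*(351/8) = 10179/8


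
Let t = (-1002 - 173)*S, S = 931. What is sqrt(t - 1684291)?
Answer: 2*I*sqrt(694554) ≈ 1666.8*I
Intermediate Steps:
t = -1093925 (t = (-1002 - 173)*931 = -1175*931 = -1093925)
sqrt(t - 1684291) = sqrt(-1093925 - 1684291) = sqrt(-2778216) = 2*I*sqrt(694554)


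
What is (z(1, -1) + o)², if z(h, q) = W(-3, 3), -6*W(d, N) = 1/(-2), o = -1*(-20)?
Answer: 58081/144 ≈ 403.34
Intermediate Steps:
o = 20
W(d, N) = 1/12 (W(d, N) = -⅙/(-2) = -⅙*(-½) = 1/12)
z(h, q) = 1/12
(z(1, -1) + o)² = (1/12 + 20)² = (241/12)² = 58081/144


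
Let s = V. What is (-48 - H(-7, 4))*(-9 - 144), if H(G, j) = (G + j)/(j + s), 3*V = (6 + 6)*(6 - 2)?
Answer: 146421/20 ≈ 7321.0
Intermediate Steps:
V = 16 (V = ((6 + 6)*(6 - 2))/3 = (12*4)/3 = (1/3)*48 = 16)
s = 16
H(G, j) = (G + j)/(16 + j) (H(G, j) = (G + j)/(j + 16) = (G + j)/(16 + j))
(-48 - H(-7, 4))*(-9 - 144) = (-48 - (-7 + 4)/(16 + 4))*(-9 - 144) = (-48 - (-3)/20)*(-153) = (-48 - 1*(-3/20))*(-153) = (-48 + 3/20)*(-153) = -957/20*(-153) = 146421/20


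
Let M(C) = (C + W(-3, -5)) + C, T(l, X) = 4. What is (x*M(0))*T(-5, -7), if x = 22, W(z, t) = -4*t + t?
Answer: 1320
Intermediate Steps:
W(z, t) = -3*t
M(C) = 15 + 2*C (M(C) = (C - 3*(-5)) + C = (C + 15) + C = (15 + C) + C = 15 + 2*C)
(x*M(0))*T(-5, -7) = (22*(15 + 2*0))*4 = (22*(15 + 0))*4 = (22*15)*4 = 330*4 = 1320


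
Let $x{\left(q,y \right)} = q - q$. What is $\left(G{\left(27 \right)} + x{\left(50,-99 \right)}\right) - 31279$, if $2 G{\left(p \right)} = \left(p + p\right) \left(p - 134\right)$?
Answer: $-34168$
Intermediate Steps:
$G{\left(p \right)} = p \left(-134 + p\right)$ ($G{\left(p \right)} = \frac{\left(p + p\right) \left(p - 134\right)}{2} = \frac{2 p \left(-134 + p\right)}{2} = p \left(-134 + p\right)$)
$x{\left(q,y \right)} = 0$
$\left(G{\left(27 \right)} + x{\left(50,-99 \right)}\right) - 31279 = \left(27 \left(-134 + 27\right) + 0\right) - 31279 = \left(27 \left(-107\right) + 0\right) - 31279 = \left(-2889 + 0\right) - 31279 = -2889 - 31279 = -34168$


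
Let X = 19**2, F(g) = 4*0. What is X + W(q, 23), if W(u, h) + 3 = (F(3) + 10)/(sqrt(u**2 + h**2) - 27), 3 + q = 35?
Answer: 147631/412 + 5*sqrt(1553)/412 ≈ 358.81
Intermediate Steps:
F(g) = 0
q = 32 (q = -3 + 35 = 32)
W(u, h) = -3 + 10/(-27 + sqrt(h**2 + u**2)) (W(u, h) = -3 + (0 + 10)/(sqrt(u**2 + h**2) - 27) = -3 + 10/(sqrt(h**2 + u**2) - 27) = -3 + 10/(-27 + sqrt(h**2 + u**2)))
X = 361
X + W(q, 23) = 361 + (91 - 3*sqrt(23**2 + 32**2))/(-27 + sqrt(23**2 + 32**2)) = 361 + (91 - 3*sqrt(529 + 1024))/(-27 + sqrt(529 + 1024)) = 361 + (91 - 3*sqrt(1553))/(-27 + sqrt(1553))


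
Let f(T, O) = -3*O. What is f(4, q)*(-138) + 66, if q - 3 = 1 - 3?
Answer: 480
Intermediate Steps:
q = 1 (q = 3 + (1 - 3) = 3 - 2 = 1)
f(4, q)*(-138) + 66 = -3*1*(-138) + 66 = -3*(-138) + 66 = 414 + 66 = 480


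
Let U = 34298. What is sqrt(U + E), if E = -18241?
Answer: sqrt(16057) ≈ 126.72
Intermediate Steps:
sqrt(U + E) = sqrt(34298 - 18241) = sqrt(16057)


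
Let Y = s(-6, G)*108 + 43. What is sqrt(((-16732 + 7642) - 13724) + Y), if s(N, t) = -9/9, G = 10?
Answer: I*sqrt(22879) ≈ 151.26*I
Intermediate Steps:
s(N, t) = -1 (s(N, t) = -9*1/9 = -1)
Y = -65 (Y = -1*108 + 43 = -108 + 43 = -65)
sqrt(((-16732 + 7642) - 13724) + Y) = sqrt(((-16732 + 7642) - 13724) - 65) = sqrt((-9090 - 13724) - 65) = sqrt(-22814 - 65) = sqrt(-22879) = I*sqrt(22879)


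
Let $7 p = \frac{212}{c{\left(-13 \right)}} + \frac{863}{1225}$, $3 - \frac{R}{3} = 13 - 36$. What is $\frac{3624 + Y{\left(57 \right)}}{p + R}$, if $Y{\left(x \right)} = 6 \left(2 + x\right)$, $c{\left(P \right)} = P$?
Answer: $\frac{8695050}{165619} \approx 52.5$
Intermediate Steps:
$R = 78$ ($R = 9 - 3 \left(13 - 36\right) = 9 - -69 = 9 + 69 = 78$)
$Y{\left(x \right)} = 12 + 6 x$
$p = - \frac{248481}{111475}$ ($p = \frac{\frac{212}{-13} + \frac{863}{1225}}{7} = \frac{212 \left(- \frac{1}{13}\right) + 863 \cdot \frac{1}{1225}}{7} = \frac{- \frac{212}{13} + \frac{863}{1225}}{7} = \frac{1}{7} \left(- \frac{248481}{15925}\right) = - \frac{248481}{111475} \approx -2.229$)
$\frac{3624 + Y{\left(57 \right)}}{p + R} = \frac{3624 + \left(12 + 6 \cdot 57\right)}{- \frac{248481}{111475} + 78} = \frac{3624 + \left(12 + 342\right)}{\frac{8446569}{111475}} = \left(3624 + 354\right) \frac{111475}{8446569} = 3978 \cdot \frac{111475}{8446569} = \frac{8695050}{165619}$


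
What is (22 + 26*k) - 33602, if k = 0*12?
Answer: -33580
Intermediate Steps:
k = 0
(22 + 26*k) - 33602 = (22 + 26*0) - 33602 = (22 + 0) - 33602 = 22 - 33602 = -33580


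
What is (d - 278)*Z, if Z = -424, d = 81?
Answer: 83528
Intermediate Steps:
(d - 278)*Z = (81 - 278)*(-424) = -197*(-424) = 83528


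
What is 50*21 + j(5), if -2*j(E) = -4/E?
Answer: 5252/5 ≈ 1050.4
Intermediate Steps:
j(E) = 2/E (j(E) = -(-2)/E = 2/E)
50*21 + j(5) = 50*21 + 2/5 = 1050 + 2*(1/5) = 1050 + 2/5 = 5252/5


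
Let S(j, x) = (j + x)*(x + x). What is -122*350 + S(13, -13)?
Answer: -42700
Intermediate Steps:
S(j, x) = 2*x*(j + x) (S(j, x) = (j + x)*(2*x) = 2*x*(j + x))
-122*350 + S(13, -13) = -122*350 + 2*(-13)*(13 - 13) = -42700 + 2*(-13)*0 = -42700 + 0 = -42700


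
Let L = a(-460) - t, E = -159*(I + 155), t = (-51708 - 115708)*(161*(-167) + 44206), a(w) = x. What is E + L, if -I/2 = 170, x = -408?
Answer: 2899506711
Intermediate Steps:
a(w) = -408
t = -2899477704 (t = -167416*(-26887 + 44206) = -167416*17319 = -2899477704)
I = -340 (I = -2*170 = -340)
E = 29415 (E = -159*(-340 + 155) = -159*(-185) = 29415)
L = 2899477296 (L = -408 - 1*(-2899477704) = -408 + 2899477704 = 2899477296)
E + L = 29415 + 2899477296 = 2899506711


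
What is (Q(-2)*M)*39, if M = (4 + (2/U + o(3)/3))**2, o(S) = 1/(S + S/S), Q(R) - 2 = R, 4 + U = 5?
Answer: 0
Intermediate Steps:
U = 1 (U = -4 + 5 = 1)
Q(R) = 2 + R
o(S) = 1/(1 + S) (o(S) = 1/(S + 1) = 1/(1 + S))
M = 5329/144 (M = (4 + (2/1 + 1/((1 + 3)*3)))**2 = (4 + (2*1 + (1/3)/4))**2 = (4 + (2 + (1/4)*(1/3)))**2 = (4 + (2 + 1/12))**2 = (4 + 25/12)**2 = (73/12)**2 = 5329/144 ≈ 37.007)
(Q(-2)*M)*39 = ((2 - 2)*(5329/144))*39 = (0*(5329/144))*39 = 0*39 = 0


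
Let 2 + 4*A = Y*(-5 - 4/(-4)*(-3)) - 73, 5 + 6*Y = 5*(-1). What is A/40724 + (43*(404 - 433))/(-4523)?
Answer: 608557181/2210335824 ≈ 0.27532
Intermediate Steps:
Y = -5/3 (Y = -5/6 + (5*(-1))/6 = -5/6 + (1/6)*(-5) = -5/6 - 5/6 = -5/3 ≈ -1.6667)
A = -185/12 (A = -1/2 + (-5*(-5 - 4/(-4)*(-3))/3 - 73)/4 = -1/2 + (-5*(-5 - 4*(-1/4)*(-3))/3 - 73)/4 = -1/2 + (-5*(-5 + 1*(-3))/3 - 73)/4 = -1/2 + (-5*(-5 - 3)/3 - 73)/4 = -1/2 + (-5/3*(-8) - 73)/4 = -1/2 + (40/3 - 73)/4 = -1/2 + (1/4)*(-179/3) = -1/2 - 179/12 = -185/12 ≈ -15.417)
A/40724 + (43*(404 - 433))/(-4523) = -185/12/40724 + (43*(404 - 433))/(-4523) = -185/12*1/40724 + (43*(-29))*(-1/4523) = -185/488688 - 1247*(-1/4523) = -185/488688 + 1247/4523 = 608557181/2210335824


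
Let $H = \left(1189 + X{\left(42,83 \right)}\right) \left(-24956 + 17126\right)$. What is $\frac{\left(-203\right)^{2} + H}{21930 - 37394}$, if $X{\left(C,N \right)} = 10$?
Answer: $\frac{9346961}{15464} \approx 604.43$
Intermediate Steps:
$H = -9388170$ ($H = \left(1189 + 10\right) \left(-24956 + 17126\right) = 1199 \left(-7830\right) = -9388170$)
$\frac{\left(-203\right)^{2} + H}{21930 - 37394} = \frac{\left(-203\right)^{2} - 9388170}{21930 - 37394} = \frac{41209 - 9388170}{-15464} = \left(-9346961\right) \left(- \frac{1}{15464}\right) = \frac{9346961}{15464}$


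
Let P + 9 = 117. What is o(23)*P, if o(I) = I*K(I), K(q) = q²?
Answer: 1314036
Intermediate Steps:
o(I) = I³ (o(I) = I*I² = I³)
P = 108 (P = -9 + 117 = 108)
o(23)*P = 23³*108 = 12167*108 = 1314036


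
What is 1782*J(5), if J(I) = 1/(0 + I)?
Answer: 1782/5 ≈ 356.40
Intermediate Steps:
J(I) = 1/I
1782*J(5) = 1782/5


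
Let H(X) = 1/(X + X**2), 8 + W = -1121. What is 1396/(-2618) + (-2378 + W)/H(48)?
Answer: -10797240074/1309 ≈ -8.2485e+6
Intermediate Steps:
W = -1129 (W = -8 - 1121 = -1129)
1396/(-2618) + (-2378 + W)/H(48) = 1396/(-2618) + (-2378 - 1129)/((1/(48*(1 + 48)))) = 1396*(-1/2618) - 3507/((1/48)/49) = -698/1309 - 3507/((1/48)*(1/49)) = -698/1309 - 3507/1/2352 = -698/1309 - 3507*2352 = -698/1309 - 8248464 = -10797240074/1309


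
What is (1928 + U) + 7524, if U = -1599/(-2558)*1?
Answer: 24179815/2558 ≈ 9452.6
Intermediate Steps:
U = 1599/2558 (U = -1599*(-1/2558)*1 = (1599/2558)*1 = 1599/2558 ≈ 0.62510)
(1928 + U) + 7524 = (1928 + 1599/2558) + 7524 = 4933423/2558 + 7524 = 24179815/2558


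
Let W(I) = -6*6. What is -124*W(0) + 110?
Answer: 4574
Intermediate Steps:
W(I) = -36
-124*W(0) + 110 = -124*(-36) + 110 = 4464 + 110 = 4574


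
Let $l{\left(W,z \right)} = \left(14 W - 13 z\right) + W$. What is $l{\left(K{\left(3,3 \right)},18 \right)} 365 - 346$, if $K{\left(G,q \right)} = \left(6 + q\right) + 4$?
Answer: $-14581$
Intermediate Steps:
$K{\left(G,q \right)} = 10 + q$
$l{\left(W,z \right)} = - 13 z + 15 W$ ($l{\left(W,z \right)} = \left(- 13 z + 14 W\right) + W = - 13 z + 15 W$)
$l{\left(K{\left(3,3 \right)},18 \right)} 365 - 346 = \left(\left(-13\right) 18 + 15 \left(10 + 3\right)\right) 365 - 346 = \left(-234 + 15 \cdot 13\right) 365 - 346 = \left(-234 + 195\right) 365 - 346 = \left(-39\right) 365 - 346 = -14235 - 346 = -14581$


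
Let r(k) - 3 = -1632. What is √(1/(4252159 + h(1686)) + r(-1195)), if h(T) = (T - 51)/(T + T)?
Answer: I*√37211124727084372053745/4779427261 ≈ 40.361*I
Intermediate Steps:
r(k) = -1629 (r(k) = 3 - 1632 = -1629)
h(T) = (-51 + T)/(2*T) (h(T) = (-51 + T)/((2*T)) = (-51 + T)*(1/(2*T)) = (-51 + T)/(2*T))
√(1/(4252159 + h(1686)) + r(-1195)) = √(1/(4252159 + (½)*(-51 + 1686)/1686) - 1629) = √(1/(4252159 + (½)*(1/1686)*1635) - 1629) = √(1/(4252159 + 545/1124) - 1629) = √(1/(4779427261/1124) - 1629) = √(1124/4779427261 - 1629) = √(-7785687007045/4779427261) = I*√37211124727084372053745/4779427261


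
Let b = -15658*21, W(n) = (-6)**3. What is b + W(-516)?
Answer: -329034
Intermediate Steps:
W(n) = -216
b = -328818
b + W(-516) = -328818 - 216 = -329034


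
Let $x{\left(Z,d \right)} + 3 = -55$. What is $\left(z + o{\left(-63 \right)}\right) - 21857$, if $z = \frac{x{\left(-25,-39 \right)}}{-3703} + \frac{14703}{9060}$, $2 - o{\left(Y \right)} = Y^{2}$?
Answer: $- \frac{288773017877}{11183060} \approx -25822.0$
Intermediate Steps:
$o{\left(Y \right)} = 2 - Y^{2}$
$x{\left(Z,d \right)} = -58$ ($x{\left(Z,d \right)} = -3 - 55 = -58$)
$z = \frac{18323563}{11183060}$ ($z = - \frac{58}{-3703} + \frac{14703}{9060} = \left(-58\right) \left(- \frac{1}{3703}\right) + 14703 \cdot \frac{1}{9060} = \frac{58}{3703} + \frac{4901}{3020} = \frac{18323563}{11183060} \approx 1.6385$)
$\left(z + o{\left(-63 \right)}\right) - 21857 = \left(\frac{18323563}{11183060} + \left(2 - \left(-63\right)^{2}\right)\right) - 21857 = \left(\frac{18323563}{11183060} + \left(2 - 3969\right)\right) - 21857 = \left(\frac{18323563}{11183060} - 3967\right) - 21857 = - \frac{44344875457}{11183060} - 21857 = - \frac{288773017877}{11183060}$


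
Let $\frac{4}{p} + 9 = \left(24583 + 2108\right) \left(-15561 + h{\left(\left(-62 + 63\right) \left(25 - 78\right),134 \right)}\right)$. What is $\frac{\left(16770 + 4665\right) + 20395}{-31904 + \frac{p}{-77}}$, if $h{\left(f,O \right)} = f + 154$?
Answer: $- \frac{664542771595395}{506850886564174} \approx -1.3111$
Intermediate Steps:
$h{\left(f,O \right)} = 154 + f$
$p = - \frac{4}{412642869}$ ($p = \frac{4}{-9 + \left(24583 + 2108\right) \left(-15561 + \left(154 + \left(-62 + 63\right) \left(25 - 78\right)\right)\right)} = \frac{4}{-9 + 26691 \left(-15561 + \left(154 + 1 \left(-53\right)\right)\right)} = \frac{4}{-9 + 26691 \left(-15561 + \left(154 - 53\right)\right)} = \frac{4}{-9 + 26691 \left(-15561 + 101\right)} = \frac{4}{-9 + 26691 \left(-15460\right)} = \frac{4}{-9 - 412642860} = \frac{4}{-412642869} = 4 \left(- \frac{1}{412642869}\right) = - \frac{4}{412642869} \approx -9.6936 \cdot 10^{-9}$)
$\frac{\left(16770 + 4665\right) + 20395}{-31904 + \frac{p}{-77}} = \frac{\left(16770 + 4665\right) + 20395}{-31904 - \frac{4}{412642869 \left(-77\right)}} = \frac{21435 + 20395}{-31904 - - \frac{4}{31773500913}} = \frac{41830}{-31904 + \frac{4}{31773500913}} = \frac{41830}{- \frac{1013701773128348}{31773500913}} = 41830 \left(- \frac{31773500913}{1013701773128348}\right) = - \frac{664542771595395}{506850886564174}$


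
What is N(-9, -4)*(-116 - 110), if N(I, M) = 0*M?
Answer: 0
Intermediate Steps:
N(I, M) = 0
N(-9, -4)*(-116 - 110) = 0*(-116 - 110) = 0*(-226) = 0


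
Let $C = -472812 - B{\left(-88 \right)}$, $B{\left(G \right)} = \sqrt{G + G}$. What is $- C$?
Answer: $472812 + 4 i \sqrt{11} \approx 4.7281 \cdot 10^{5} + 13.266 i$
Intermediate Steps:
$B{\left(G \right)} = \sqrt{2} \sqrt{G}$ ($B{\left(G \right)} = \sqrt{2 G} = \sqrt{2} \sqrt{G}$)
$C = -472812 - 4 i \sqrt{11}$ ($C = -472812 - \sqrt{2} \sqrt{-88} = -472812 - \sqrt{2} \cdot 2 i \sqrt{22} = -472812 - 4 i \sqrt{11} \approx -4.7281 \cdot 10^{5} - 13.266 i$)
$- C = - (-472812 - 4 i \sqrt{11}) = 472812 + 4 i \sqrt{11}$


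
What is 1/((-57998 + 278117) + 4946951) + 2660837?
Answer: 13748731037591/5167070 ≈ 2.6608e+6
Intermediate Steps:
1/((-57998 + 278117) + 4946951) + 2660837 = 1/(220119 + 4946951) + 2660837 = 1/5167070 + 2660837 = 13748731037591/5167070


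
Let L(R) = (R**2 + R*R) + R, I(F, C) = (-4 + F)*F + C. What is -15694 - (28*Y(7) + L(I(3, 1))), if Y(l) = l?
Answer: -15896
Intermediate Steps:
I(F, C) = C + F*(-4 + F) (I(F, C) = F*(-4 + F) + C = C + F*(-4 + F))
L(R) = R + 2*R**2 (L(R) = (R**2 + R**2) + R = 2*R**2 + R = R + 2*R**2)
-15694 - (28*Y(7) + L(I(3, 1))) = -15694 - (28*7 + (1 + 3**2 - 4*3)*(1 + 2*(1 + 3**2 - 4*3))) = -15694 - (196 + (1 + 9 - 12)*(1 + 2*(1 + 9 - 12))) = -15694 - (196 - 2*(1 + 2*(-2))) = -15694 - (196 - 2*(1 - 4)) = -15694 - (196 - 2*(-3)) = -15694 - (196 + 6) = -15694 - 1*202 = -15694 - 202 = -15896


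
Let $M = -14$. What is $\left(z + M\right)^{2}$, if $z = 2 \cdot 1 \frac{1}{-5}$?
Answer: $\frac{5184}{25} \approx 207.36$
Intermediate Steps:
$z = - \frac{2}{5}$ ($z = 2 \cdot 1 \left(- \frac{1}{5}\right) = 2 \left(- \frac{1}{5}\right) = - \frac{2}{5} \approx -0.4$)
$\left(z + M\right)^{2} = \left(- \frac{2}{5} - 14\right)^{2} = \left(- \frac{72}{5}\right)^{2} = \frac{5184}{25}$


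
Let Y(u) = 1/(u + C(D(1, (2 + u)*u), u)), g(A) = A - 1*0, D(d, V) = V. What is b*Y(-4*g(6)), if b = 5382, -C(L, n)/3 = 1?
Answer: -598/3 ≈ -199.33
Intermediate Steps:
C(L, n) = -3 (C(L, n) = -3*1 = -3)
g(A) = A (g(A) = A + 0 = A)
Y(u) = 1/(-3 + u) (Y(u) = 1/(u - 3) = 1/(-3 + u))
b*Y(-4*g(6)) = 5382/(-3 - 4*6) = 5382/(-3 - 24) = 5382/(-27) = 5382*(-1/27) = -598/3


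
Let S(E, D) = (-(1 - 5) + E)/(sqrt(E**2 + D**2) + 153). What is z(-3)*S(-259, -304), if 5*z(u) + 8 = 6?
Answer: -7803/68044 + 51*sqrt(159497)/68044 ≈ 0.18466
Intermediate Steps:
S(E, D) = (4 + E)/(153 + sqrt(D**2 + E**2)) (S(E, D) = (-1*(-4) + E)/(sqrt(D**2 + E**2) + 153) = (4 + E)/(153 + sqrt(D**2 + E**2)))
z(u) = -2/5 (z(u) = -8/5 + (1/5)*6 = -8/5 + 6/5 = -2/5)
z(-3)*S(-259, -304) = -2*(4 - 259)/(5*(153 + sqrt((-304)**2 + (-259)**2))) = -2*(-255)/(5*(153 + sqrt(92416 + 67081))) = -2*(-255)/(5*(153 + sqrt(159497))) = -(-102)/(153 + sqrt(159497)) = 102/(153 + sqrt(159497))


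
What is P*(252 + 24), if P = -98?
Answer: -27048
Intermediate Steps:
P*(252 + 24) = -98*(252 + 24) = -98*276 = -27048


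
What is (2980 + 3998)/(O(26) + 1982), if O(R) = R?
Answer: 3489/1004 ≈ 3.4751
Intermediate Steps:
(2980 + 3998)/(O(26) + 1982) = (2980 + 3998)/(26 + 1982) = 6978/2008 = 6978*(1/2008) = 3489/1004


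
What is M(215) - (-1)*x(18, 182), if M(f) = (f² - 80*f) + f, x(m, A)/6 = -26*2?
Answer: 28928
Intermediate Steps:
x(m, A) = -312 (x(m, A) = 6*(-26*2) = 6*(-52) = -312)
M(f) = f² - 79*f
M(215) - (-1)*x(18, 182) = 215*(-79 + 215) - (-1)*(-312) = 215*136 - 1*312 = 29240 - 312 = 28928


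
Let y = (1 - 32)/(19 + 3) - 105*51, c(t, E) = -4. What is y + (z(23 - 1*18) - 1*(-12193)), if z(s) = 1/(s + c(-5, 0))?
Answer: 150427/22 ≈ 6837.6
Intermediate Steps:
z(s) = 1/(-4 + s) (z(s) = 1/(s - 4) = 1/(-4 + s))
y = -117841/22 (y = -31/22 - 5355 = -117841/22 ≈ -5356.4)
y + (z(23 - 1*18) - 1*(-12193)) = -117841/22 + (1/(-4 + (23 - 1*18)) - 1*(-12193)) = -117841/22 + (1/(-4 + (23 - 18)) + 12193) = -117841/22 + (1/(-4 + 5) + 12193) = -117841/22 + (1/1 + 12193) = -117841/22 + (1 + 12193) = -117841/22 + 12194 = 150427/22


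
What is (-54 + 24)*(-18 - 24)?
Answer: 1260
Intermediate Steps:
(-54 + 24)*(-18 - 24) = -30*(-42) = 1260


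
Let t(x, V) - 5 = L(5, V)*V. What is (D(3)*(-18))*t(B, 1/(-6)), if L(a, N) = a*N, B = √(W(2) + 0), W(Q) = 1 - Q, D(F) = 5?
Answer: -925/2 ≈ -462.50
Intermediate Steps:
B = I (B = √((1 - 1*2) + 0) = √((1 - 2) + 0) = √(-1 + 0) = √(-1) = I ≈ 1.0*I)
L(a, N) = N*a
t(x, V) = 5 + 5*V² (t(x, V) = 5 + (V*5)*V = 5 + (5*V)*V = 5 + 5*V²)
(D(3)*(-18))*t(B, 1/(-6)) = (5*(-18))*(5 + 5*(1/(-6))²) = -90*(5 + 5*(-⅙)²) = -90*(5 + 5*(1/36)) = -90*(5 + 5/36) = -90*185/36 = -925/2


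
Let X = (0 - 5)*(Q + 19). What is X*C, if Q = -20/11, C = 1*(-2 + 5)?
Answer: -2835/11 ≈ -257.73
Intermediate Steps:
C = 3 (C = 1*3 = 3)
Q = -20/11 (Q = -20*1/11 = -20/11 ≈ -1.8182)
X = -945/11 (X = (0 - 5)*(-20/11 + 19) = -5*189/11 = -945/11 ≈ -85.909)
X*C = -945/11*3 = -2835/11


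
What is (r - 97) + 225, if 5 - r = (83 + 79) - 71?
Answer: 42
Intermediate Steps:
r = -86 (r = 5 - ((83 + 79) - 71) = 5 - (162 - 71) = 5 - 1*91 = 5 - 91 = -86)
(r - 97) + 225 = (-86 - 97) + 225 = -183 + 225 = 42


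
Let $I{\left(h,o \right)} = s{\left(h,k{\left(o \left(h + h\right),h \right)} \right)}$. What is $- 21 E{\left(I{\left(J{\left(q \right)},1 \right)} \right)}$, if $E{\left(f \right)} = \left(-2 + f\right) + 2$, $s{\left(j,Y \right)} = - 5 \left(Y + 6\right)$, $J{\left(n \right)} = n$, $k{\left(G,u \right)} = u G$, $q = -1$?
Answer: $840$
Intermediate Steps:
$k{\left(G,u \right)} = G u$
$s{\left(j,Y \right)} = -30 - 5 Y$ ($s{\left(j,Y \right)} = - 5 \left(6 + Y\right) = -30 - 5 Y$)
$I{\left(h,o \right)} = -30 - 10 o h^{2}$ ($I{\left(h,o \right)} = -30 - 5 o \left(h + h\right) h = -30 - 5 o 2 h h = -30 - 5 \cdot 2 h o h = -30 - 5 \cdot 2 o h^{2} = -30 - 10 o h^{2}$)
$E{\left(f \right)} = f$
$- 21 E{\left(I{\left(J{\left(q \right)},1 \right)} \right)} = - 21 \left(-30 - 10 \left(-1\right)^{2}\right) = - 21 \left(-30 - 10 \cdot 1\right) = - 21 \left(-30 - 10\right) = \left(-21\right) \left(-40\right) = 840$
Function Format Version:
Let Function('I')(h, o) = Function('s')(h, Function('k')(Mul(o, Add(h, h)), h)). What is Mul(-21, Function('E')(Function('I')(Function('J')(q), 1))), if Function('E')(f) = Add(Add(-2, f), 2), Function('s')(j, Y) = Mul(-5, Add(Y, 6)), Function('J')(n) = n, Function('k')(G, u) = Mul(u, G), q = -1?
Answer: 840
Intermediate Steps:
Function('k')(G, u) = Mul(G, u)
Function('s')(j, Y) = Add(-30, Mul(-5, Y)) (Function('s')(j, Y) = Mul(-5, Add(6, Y)) = Add(-30, Mul(-5, Y)))
Function('I')(h, o) = Add(-30, Mul(-10, o, Pow(h, 2))) (Function('I')(h, o) = Add(-30, Mul(-5, Mul(Mul(o, Add(h, h)), h))) = Add(-30, Mul(-5, Mul(Mul(o, Mul(2, h)), h))) = Add(-30, Mul(-5, Mul(Mul(2, h, o), h))) = Add(-30, Mul(-5, Mul(2, o, Pow(h, 2)))) = Add(-30, Mul(-10, o, Pow(h, 2))))
Function('E')(f) = f
Mul(-21, Function('E')(Function('I')(Function('J')(q), 1))) = Mul(-21, Add(-30, Mul(-10, 1, Pow(-1, 2)))) = Mul(-21, Add(-30, Mul(-10, 1, 1))) = Mul(-21, Add(-30, -10)) = Mul(-21, -40) = 840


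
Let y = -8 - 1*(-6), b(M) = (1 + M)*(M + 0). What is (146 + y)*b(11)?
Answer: 19008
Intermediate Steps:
b(M) = M*(1 + M) (b(M) = (1 + M)*M = M*(1 + M))
y = -2 (y = -8 + 6 = -2)
(146 + y)*b(11) = (146 - 2)*(11*(1 + 11)) = 144*(11*12) = 144*132 = 19008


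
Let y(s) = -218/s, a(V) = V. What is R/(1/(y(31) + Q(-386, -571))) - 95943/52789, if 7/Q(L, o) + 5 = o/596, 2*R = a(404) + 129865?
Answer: -3106419598617108/5811065909 ≈ -5.3457e+5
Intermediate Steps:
R = 130269/2 (R = (404 + 129865)/2 = (½)*130269 = 130269/2 ≈ 65135.)
Q(L, o) = 7/(-5 + o/596)
R/(1/(y(31) + Q(-386, -571))) - 95943/52789 = 130269/(2*(1/(-218/31 + 4172/(-2980 - 571)))) - 95943/52789 = 130269/(2*(1/(-218*1/31 + 4172/(-3551)))) - 95943*1/52789 = 130269/(2*(1/(-218/31 + 4172*(-1/3551)))) - 95943/52789 = 130269/(2*(1/(-218/31 - 4172/3551))) - 95943/52789 = 130269/(2*(1/(-903450/110081))) - 95943/52789 = 130269/(2*(-110081/903450)) - 95943/52789 = (130269/2)*(-903450/110081) - 95943/52789 = -58845764025/110081 - 95943/52789 = -3106419598617108/5811065909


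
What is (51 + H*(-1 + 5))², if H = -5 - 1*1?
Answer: 729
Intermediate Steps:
H = -6 (H = -5 - 1 = -6)
(51 + H*(-1 + 5))² = (51 - 6*(-1 + 5))² = (51 - 6*4)² = (51 - 24)² = 27² = 729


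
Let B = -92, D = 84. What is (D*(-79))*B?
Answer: 610512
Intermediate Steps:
(D*(-79))*B = (84*(-79))*(-92) = -6636*(-92) = 610512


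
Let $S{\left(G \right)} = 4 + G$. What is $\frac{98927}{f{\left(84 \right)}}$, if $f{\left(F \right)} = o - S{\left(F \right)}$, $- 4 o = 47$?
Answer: $- \frac{395708}{399} \approx -991.75$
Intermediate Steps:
$o = - \frac{47}{4}$ ($o = \left(- \frac{1}{4}\right) 47 = - \frac{47}{4} \approx -11.75$)
$f{\left(F \right)} = - \frac{63}{4} - F$ ($f{\left(F \right)} = - \frac{47}{4} - \left(4 + F\right) = - \frac{63}{4} - F$)
$\frac{98927}{f{\left(84 \right)}} = \frac{98927}{- \frac{63}{4} - 84} = \frac{98927}{- \frac{399}{4}} = 98927 \left(- \frac{4}{399}\right) = - \frac{395708}{399}$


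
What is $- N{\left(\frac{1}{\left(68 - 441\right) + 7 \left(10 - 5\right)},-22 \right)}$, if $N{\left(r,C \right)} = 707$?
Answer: $-707$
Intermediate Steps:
$- N{\left(\frac{1}{\left(68 - 441\right) + 7 \left(10 - 5\right)},-22 \right)} = \left(-1\right) 707 = -707$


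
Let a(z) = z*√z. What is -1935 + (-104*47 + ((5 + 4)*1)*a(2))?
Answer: -6823 + 18*√2 ≈ -6797.5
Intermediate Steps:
a(z) = z^(3/2)
-1935 + (-104*47 + ((5 + 4)*1)*a(2)) = -1935 + (-104*47 + ((5 + 4)*1)*2^(3/2)) = -1935 + (-4888 + (9*1)*(2*√2)) = -1935 + (-4888 + 9*(2*√2)) = -1935 + (-4888 + 18*√2) = -6823 + 18*√2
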